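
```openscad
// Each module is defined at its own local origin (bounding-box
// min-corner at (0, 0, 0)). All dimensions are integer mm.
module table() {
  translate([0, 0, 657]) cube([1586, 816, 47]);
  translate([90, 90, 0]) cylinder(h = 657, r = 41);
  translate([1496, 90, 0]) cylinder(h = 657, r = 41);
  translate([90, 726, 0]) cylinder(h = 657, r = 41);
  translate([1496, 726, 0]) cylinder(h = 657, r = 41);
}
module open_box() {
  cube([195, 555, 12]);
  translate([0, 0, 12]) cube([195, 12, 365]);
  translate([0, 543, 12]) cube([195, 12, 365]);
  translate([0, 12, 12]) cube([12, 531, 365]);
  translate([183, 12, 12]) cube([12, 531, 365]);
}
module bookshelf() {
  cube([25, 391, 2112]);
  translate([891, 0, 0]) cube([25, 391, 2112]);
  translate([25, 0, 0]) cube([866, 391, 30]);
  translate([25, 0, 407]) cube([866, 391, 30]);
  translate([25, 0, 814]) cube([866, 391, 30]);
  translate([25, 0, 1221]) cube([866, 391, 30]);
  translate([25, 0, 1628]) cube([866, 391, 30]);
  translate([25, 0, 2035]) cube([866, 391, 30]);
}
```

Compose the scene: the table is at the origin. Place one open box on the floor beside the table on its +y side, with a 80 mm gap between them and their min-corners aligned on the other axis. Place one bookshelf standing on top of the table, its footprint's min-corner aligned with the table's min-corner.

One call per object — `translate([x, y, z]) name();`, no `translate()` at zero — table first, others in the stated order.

table();
translate([0, 896, 0]) open_box();
translate([0, 0, 704]) bookshelf();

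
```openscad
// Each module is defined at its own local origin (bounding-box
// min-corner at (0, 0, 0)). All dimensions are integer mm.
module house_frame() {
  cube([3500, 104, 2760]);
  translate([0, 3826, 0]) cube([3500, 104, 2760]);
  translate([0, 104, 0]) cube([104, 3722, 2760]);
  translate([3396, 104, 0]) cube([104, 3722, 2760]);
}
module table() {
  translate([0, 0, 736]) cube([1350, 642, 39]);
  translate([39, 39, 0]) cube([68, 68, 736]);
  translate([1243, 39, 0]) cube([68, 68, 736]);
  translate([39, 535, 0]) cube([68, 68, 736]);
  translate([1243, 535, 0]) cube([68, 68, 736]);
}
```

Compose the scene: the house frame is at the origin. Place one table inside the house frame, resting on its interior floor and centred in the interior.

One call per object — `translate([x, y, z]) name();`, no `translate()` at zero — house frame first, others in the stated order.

house_frame();
translate([1075, 1644, 0]) table();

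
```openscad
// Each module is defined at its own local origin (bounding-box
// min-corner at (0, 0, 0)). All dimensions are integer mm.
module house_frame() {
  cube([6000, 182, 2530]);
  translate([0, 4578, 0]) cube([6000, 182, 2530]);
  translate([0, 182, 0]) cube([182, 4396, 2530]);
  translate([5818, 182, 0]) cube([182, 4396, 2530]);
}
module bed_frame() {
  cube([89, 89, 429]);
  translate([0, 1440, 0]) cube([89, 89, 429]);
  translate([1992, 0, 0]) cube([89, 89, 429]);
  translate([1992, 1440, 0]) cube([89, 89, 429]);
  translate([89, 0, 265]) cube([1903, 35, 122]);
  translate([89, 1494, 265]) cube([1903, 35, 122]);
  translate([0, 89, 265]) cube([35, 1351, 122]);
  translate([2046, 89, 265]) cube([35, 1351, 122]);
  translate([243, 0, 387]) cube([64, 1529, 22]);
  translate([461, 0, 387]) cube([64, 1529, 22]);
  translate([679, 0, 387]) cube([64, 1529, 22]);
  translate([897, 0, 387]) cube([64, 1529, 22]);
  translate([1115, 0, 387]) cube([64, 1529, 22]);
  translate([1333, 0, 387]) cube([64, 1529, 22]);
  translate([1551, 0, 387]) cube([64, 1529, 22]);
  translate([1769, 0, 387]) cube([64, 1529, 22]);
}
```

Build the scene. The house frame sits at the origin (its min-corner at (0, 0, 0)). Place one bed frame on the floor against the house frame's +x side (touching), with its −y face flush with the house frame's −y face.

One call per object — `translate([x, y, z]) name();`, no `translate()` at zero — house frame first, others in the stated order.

house_frame();
translate([6000, 0, 0]) bed_frame();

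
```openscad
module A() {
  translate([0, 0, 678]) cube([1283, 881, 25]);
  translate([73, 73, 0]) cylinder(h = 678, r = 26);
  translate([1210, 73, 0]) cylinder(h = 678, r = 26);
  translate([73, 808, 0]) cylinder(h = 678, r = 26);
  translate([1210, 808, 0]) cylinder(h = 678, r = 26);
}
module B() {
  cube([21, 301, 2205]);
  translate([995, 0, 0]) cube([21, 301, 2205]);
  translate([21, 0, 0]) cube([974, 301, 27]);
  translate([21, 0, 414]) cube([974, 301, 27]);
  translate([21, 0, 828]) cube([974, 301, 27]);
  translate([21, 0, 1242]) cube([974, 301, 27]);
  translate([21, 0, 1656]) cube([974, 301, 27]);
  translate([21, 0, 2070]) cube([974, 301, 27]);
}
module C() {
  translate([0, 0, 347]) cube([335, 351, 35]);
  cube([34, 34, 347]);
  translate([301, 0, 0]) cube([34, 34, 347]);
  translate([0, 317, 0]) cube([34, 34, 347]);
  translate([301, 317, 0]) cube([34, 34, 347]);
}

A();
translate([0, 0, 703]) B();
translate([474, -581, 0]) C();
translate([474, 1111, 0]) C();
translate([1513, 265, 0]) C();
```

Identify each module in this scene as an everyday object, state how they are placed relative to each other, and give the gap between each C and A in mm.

A is a table. B is a bookshelf. C is a stool. The bookshelf is on top of the table. Three stools sit around the table at the −y, +y, +x sides. The gap between each stool and the table is 230 mm.

Each stool's nearest face is 230 mm from the table's bounding box.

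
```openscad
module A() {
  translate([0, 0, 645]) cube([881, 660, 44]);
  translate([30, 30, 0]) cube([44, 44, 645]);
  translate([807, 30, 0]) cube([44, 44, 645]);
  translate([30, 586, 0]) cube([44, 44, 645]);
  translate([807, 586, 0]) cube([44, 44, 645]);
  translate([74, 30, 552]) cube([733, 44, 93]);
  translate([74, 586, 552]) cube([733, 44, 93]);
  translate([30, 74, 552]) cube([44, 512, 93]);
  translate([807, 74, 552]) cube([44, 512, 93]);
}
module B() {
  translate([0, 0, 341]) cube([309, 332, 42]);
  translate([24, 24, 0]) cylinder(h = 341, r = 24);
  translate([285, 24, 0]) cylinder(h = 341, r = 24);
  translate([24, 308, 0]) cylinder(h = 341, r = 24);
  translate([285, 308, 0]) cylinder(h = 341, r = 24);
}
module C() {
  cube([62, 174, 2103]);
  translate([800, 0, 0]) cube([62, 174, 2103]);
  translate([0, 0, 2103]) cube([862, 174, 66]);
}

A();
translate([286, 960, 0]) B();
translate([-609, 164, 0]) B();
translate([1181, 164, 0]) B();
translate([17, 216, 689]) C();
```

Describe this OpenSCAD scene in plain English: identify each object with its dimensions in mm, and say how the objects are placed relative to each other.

A is a table: top 881 mm (x) × 660 mm (y), 44 mm thick, upper face at z = 689 mm, on four 44×44 mm square legs, each inset 30 mm from the nearest pair of top edges, running from z = 0 to the bottom of the top. Four apron rails, 44 mm thick and 93 mm tall, run between adjacent legs with their top edges flush with the underside of the top and their outer faces flush with the legs' outer faces.

B is a simple wooden stool: a rectangular seat 309 mm (x) by 332 mm (y), 42 mm thick, top face at z = 383 mm, on four round legs, each 48 mm in diameter. The legs rest on z = 0, each leg's axis is inset half a diameter from the nearest pair of seat edges (so the leg's bounding box is flush with the corner).

C is a door frame. The clear opening is 738 mm wide and 2103 mm high. Two 62 mm wide jambs, 174 mm deep, stand either side of the opening from the floor to the top of the opening. A 66 mm thick head sits across the top of both jambs, spanning the full outside width of the frame.

Three stools sit around the table at the +y, −x, +x sides. The door frame is on top of the table.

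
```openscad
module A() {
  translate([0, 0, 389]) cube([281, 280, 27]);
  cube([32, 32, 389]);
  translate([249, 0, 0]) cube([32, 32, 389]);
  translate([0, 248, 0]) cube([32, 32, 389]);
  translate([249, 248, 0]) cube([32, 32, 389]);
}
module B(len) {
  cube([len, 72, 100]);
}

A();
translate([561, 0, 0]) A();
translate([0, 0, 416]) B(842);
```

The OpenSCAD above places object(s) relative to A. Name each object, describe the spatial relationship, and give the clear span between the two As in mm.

Second stool starts at x = 561; first ends at x = 281; clear span = 561 − 281 = 280 mm.

A is a stool. B is a beam. A beam spans the tops of two stools. The clear span between the two stools is 280 mm.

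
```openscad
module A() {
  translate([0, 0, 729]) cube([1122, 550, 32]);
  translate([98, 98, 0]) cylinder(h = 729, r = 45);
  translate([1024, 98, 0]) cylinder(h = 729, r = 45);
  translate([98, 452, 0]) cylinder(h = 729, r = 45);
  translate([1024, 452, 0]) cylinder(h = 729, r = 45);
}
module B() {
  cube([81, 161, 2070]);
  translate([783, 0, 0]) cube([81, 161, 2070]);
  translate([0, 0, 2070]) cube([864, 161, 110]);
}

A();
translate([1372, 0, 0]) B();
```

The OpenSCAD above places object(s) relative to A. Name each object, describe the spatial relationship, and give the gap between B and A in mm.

The door frame's nearest face is 250 mm from the table's +x face.

A is a table. B is a door frame. The door frame is on the floor beside the table on its +x side. The gap between the door frame and the table is 250 mm.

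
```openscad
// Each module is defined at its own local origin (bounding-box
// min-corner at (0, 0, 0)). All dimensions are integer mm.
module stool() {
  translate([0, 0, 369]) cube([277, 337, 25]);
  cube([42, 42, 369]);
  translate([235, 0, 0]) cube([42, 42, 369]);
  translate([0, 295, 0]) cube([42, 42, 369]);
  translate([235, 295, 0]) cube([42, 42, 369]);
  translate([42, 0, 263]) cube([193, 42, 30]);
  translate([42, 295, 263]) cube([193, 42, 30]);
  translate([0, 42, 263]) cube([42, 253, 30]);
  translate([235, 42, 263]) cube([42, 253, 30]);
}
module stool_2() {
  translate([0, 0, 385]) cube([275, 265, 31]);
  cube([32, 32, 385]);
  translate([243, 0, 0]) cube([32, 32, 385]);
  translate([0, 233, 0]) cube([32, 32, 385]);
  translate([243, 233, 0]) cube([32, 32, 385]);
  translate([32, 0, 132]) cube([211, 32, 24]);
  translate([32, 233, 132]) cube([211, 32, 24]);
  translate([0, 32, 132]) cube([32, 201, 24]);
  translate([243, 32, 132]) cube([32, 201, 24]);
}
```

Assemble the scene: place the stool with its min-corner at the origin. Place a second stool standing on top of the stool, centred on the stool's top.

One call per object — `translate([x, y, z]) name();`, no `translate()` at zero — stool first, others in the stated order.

stool();
translate([1, 36, 394]) stool_2();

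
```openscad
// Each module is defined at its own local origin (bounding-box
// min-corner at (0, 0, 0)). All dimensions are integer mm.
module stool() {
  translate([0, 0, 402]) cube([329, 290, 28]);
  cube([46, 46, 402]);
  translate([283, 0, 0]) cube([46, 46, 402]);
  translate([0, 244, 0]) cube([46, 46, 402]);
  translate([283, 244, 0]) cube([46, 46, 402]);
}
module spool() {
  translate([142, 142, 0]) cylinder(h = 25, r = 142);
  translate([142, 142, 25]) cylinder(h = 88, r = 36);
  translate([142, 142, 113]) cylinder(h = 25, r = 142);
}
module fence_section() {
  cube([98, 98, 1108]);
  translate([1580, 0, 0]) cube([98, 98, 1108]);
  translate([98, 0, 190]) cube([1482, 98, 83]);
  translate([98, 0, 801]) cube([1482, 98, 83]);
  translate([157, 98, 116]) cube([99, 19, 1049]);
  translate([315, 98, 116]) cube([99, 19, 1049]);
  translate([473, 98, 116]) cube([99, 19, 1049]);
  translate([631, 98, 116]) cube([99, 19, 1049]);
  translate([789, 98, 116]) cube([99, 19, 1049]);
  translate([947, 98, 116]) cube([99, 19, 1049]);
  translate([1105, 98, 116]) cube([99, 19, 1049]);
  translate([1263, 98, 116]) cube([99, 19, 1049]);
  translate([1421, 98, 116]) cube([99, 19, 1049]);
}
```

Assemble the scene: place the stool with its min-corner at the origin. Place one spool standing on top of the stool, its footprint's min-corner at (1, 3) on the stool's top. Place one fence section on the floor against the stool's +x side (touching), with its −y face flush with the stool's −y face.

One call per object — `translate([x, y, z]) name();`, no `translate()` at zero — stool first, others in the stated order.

stool();
translate([1, 3, 430]) spool();
translate([329, 0, 0]) fence_section();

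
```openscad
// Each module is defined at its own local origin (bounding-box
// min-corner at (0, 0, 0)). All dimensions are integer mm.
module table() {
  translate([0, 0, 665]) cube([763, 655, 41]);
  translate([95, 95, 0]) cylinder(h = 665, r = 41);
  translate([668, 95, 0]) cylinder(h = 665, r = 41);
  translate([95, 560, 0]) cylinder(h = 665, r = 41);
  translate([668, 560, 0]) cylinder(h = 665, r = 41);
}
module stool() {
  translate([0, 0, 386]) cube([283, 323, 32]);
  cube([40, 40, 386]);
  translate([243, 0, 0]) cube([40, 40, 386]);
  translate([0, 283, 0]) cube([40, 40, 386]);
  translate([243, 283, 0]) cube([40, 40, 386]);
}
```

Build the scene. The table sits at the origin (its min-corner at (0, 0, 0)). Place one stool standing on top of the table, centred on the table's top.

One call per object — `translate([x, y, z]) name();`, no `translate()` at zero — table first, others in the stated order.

table();
translate([240, 166, 706]) stool();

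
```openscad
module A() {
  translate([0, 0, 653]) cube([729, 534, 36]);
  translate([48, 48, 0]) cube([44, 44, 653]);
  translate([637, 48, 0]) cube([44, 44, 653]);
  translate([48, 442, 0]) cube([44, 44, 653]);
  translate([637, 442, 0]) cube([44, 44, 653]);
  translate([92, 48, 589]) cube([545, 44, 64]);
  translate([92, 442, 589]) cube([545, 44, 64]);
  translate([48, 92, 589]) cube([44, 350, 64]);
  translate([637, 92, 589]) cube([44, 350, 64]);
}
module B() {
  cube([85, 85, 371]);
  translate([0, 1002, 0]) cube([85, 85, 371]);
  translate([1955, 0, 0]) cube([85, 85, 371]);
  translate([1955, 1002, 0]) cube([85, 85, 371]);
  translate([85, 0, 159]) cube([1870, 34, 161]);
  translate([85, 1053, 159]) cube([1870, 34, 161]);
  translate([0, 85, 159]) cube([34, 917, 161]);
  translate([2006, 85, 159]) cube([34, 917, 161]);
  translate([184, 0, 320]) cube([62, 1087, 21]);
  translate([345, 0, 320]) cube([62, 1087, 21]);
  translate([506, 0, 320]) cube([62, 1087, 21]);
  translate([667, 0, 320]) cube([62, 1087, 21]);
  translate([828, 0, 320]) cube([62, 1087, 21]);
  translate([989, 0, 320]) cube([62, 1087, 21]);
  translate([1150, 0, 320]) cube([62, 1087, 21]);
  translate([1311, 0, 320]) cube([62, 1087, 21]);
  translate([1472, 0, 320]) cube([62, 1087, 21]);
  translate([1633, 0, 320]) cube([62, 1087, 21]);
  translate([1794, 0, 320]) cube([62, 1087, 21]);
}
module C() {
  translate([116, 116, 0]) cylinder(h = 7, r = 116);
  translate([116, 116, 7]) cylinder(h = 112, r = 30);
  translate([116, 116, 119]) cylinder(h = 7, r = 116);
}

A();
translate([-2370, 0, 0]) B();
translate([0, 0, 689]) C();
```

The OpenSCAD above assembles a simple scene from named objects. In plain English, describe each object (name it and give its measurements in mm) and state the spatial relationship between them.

A is a table: top 729 mm (x) × 534 mm (y), 36 mm thick, upper face at z = 689 mm, on four 44×44 mm square legs, each inset 48 mm from the nearest pair of top edges, running from z = 0 to the bottom of the top. Four apron rails, 44 mm thick and 64 mm tall, run between adjacent legs with their top edges flush with the underside of the top and their outer faces flush with the legs' outer faces.

B is a bed frame 2040 mm long (x) by 1087 mm wide (y). Four 85×85 mm corner posts, 371 mm tall, at the corners of the footprint. Four rails of 34 mm thickness and 161 mm height run between adjacent posts with their undersides at z = 159 mm, their outer faces flush with the outside of the frame (the two x-running rails run between the posts' inner faces; the two y-running rails run between the posts' inner faces). 11 slats, each 62 mm wide (x) and 21 mm thick, lie across the top of the two x-running rails, running the full 1087 mm width of the frame in y; the slats are evenly spaced along x between the inner faces of the end posts with equal gaps (rounded down to the nearest mm) at the −x end and between each pair — any rounding remainder accumulates at the +x end.

C is a spool: two coaxial disc flanges of radius 116 mm and thickness 7 mm, joined by a core cylinder of radius 30 mm and height 112 mm. The lower flange rests on z = 0 and the three cylinders share a vertical axis.

The bed frame is on the floor beside the table on its −x side. The spool is on top of the table.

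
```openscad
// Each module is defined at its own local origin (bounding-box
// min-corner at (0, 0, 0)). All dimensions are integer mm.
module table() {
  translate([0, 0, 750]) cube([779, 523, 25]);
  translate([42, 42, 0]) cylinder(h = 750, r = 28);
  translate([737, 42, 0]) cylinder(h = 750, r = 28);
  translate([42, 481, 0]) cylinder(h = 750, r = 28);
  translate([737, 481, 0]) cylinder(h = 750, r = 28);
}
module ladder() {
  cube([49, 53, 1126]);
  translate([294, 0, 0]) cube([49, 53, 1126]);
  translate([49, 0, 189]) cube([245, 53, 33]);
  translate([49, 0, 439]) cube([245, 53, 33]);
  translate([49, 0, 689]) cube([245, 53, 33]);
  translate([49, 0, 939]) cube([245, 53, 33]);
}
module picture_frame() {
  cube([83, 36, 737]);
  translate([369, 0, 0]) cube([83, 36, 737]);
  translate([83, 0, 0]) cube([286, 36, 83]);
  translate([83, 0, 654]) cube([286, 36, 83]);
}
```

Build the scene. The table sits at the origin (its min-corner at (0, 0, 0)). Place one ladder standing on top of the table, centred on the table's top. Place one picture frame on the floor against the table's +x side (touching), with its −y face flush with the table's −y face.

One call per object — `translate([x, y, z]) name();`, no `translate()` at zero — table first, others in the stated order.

table();
translate([218, 235, 775]) ladder();
translate([779, 0, 0]) picture_frame();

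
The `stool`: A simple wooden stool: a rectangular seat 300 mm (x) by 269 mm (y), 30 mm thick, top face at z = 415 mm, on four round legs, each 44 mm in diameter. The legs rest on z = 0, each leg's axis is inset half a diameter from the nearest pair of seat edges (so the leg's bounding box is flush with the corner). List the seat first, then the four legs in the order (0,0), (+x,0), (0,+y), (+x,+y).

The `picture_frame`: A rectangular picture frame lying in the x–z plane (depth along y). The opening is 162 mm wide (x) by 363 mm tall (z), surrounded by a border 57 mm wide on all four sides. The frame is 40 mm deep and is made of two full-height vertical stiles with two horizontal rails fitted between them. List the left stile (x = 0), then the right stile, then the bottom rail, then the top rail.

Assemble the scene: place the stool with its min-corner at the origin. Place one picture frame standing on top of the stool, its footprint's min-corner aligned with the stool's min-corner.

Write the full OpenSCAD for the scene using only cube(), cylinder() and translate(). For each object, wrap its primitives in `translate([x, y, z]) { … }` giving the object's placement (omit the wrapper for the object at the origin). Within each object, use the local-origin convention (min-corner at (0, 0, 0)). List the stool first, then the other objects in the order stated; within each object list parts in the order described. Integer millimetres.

translate([0, 0, 385]) cube([300, 269, 30]);
translate([22, 22, 0]) cylinder(h = 385, r = 22);
translate([278, 22, 0]) cylinder(h = 385, r = 22);
translate([22, 247, 0]) cylinder(h = 385, r = 22);
translate([278, 247, 0]) cylinder(h = 385, r = 22);
translate([0, 0, 415]) {
  cube([57, 40, 477]);
  translate([219, 0, 0]) cube([57, 40, 477]);
  translate([57, 0, 0]) cube([162, 40, 57]);
  translate([57, 0, 420]) cube([162, 40, 57]);
}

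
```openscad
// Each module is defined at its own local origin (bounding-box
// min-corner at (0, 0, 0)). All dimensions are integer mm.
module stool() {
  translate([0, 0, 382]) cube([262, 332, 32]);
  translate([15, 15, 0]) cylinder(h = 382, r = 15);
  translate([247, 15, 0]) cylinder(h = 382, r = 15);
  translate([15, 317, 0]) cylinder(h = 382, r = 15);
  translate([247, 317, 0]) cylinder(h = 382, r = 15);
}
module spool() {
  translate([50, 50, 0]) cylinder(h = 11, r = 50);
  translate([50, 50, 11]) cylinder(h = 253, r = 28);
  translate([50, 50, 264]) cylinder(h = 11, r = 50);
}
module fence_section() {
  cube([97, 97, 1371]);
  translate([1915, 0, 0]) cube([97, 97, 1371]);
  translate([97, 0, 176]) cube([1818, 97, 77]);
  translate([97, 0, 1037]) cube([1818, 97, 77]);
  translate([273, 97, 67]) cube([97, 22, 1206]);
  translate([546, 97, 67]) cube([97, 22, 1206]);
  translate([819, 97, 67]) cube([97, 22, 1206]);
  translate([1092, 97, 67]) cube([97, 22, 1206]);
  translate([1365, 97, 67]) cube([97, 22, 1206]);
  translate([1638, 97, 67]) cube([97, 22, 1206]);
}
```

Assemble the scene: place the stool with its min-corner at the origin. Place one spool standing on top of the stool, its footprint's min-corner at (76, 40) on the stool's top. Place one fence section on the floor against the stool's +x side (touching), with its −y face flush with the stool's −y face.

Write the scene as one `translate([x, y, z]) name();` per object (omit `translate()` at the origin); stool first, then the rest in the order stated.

stool();
translate([76, 40, 414]) spool();
translate([262, 0, 0]) fence_section();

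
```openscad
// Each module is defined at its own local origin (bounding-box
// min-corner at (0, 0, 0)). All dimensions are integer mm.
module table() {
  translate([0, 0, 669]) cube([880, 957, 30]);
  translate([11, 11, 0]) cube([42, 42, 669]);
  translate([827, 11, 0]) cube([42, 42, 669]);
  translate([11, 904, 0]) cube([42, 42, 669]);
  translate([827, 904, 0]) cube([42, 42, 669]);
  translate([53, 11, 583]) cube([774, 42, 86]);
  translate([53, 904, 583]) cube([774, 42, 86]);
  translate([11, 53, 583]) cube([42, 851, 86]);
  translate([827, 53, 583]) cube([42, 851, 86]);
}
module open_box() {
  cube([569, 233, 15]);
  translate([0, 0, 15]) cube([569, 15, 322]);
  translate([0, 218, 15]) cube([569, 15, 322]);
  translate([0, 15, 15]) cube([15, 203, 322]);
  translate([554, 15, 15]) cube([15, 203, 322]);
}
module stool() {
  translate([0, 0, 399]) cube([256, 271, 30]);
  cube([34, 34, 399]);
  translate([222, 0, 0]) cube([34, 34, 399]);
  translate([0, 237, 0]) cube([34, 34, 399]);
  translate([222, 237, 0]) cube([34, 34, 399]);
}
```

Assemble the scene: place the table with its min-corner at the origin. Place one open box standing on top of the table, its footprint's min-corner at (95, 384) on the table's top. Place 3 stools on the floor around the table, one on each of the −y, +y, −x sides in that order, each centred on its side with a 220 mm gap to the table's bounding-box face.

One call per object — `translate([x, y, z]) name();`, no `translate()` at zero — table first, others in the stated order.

table();
translate([95, 384, 699]) open_box();
translate([312, -491, 0]) stool();
translate([312, 1177, 0]) stool();
translate([-476, 343, 0]) stool();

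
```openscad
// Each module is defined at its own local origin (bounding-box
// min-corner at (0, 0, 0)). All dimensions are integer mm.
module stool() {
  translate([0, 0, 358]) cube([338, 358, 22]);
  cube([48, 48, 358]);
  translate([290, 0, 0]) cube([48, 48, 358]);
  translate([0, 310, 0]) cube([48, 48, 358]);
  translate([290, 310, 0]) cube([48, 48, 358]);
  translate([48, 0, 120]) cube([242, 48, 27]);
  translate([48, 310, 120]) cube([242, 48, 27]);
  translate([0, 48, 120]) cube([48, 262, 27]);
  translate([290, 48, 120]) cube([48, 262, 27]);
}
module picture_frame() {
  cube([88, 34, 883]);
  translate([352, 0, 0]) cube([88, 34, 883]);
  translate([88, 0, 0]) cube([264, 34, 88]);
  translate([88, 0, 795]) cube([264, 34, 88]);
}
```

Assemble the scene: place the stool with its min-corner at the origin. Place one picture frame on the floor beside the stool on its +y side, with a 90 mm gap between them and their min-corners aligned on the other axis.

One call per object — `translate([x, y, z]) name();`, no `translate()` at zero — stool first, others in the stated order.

stool();
translate([0, 448, 0]) picture_frame();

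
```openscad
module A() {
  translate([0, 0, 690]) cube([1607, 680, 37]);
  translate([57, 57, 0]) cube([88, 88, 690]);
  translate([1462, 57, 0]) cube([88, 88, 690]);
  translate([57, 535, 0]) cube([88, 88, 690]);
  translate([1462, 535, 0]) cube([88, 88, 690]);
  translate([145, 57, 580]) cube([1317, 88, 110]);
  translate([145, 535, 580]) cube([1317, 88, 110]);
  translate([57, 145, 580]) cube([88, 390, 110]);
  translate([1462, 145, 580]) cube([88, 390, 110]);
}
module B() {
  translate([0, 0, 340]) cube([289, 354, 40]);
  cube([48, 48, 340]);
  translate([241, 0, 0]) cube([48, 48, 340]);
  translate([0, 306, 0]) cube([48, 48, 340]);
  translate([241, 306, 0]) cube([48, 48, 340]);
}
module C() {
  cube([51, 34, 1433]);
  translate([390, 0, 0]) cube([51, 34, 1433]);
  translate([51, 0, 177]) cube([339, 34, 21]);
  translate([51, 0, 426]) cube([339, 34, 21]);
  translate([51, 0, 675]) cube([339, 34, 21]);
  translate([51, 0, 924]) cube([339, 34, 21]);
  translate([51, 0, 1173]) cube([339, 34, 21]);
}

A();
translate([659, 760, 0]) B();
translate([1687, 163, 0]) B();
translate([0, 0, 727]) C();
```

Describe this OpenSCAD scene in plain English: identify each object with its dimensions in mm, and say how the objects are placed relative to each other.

A is a table: top 1607 mm (x) × 680 mm (y), 37 mm thick, upper face at z = 727 mm, on four 88×88 mm square legs, each inset 57 mm from the nearest pair of top edges, running from z = 0 to the bottom of the top. Four apron rails, 88 mm thick and 110 mm tall, run between adjacent legs with their top edges flush with the underside of the top and their outer faces flush with the legs' outer faces.

B is a four-legged stool. The seat is a 289×354×40 mm slab whose top surface is at z = 380 mm; four square legs, each 48×48 mm in cross-section, run from the floor (z = 0) to the underside of the seat, each flush with a corner of the seat.

C is a wooden ladder with two side rails of 51×34 mm section and 1433 mm height, set 441 mm apart overall. Between them run 5 rectangular rungs (34 mm deep, 21 mm thick), front faces flush with the rails' −y face. The bottom of the first rung is 177 mm above the floor and each subsequent rung is 249 mm higher than the one below.

Two stools sit around the table at the +y, +x sides. The ladder is on top of the table.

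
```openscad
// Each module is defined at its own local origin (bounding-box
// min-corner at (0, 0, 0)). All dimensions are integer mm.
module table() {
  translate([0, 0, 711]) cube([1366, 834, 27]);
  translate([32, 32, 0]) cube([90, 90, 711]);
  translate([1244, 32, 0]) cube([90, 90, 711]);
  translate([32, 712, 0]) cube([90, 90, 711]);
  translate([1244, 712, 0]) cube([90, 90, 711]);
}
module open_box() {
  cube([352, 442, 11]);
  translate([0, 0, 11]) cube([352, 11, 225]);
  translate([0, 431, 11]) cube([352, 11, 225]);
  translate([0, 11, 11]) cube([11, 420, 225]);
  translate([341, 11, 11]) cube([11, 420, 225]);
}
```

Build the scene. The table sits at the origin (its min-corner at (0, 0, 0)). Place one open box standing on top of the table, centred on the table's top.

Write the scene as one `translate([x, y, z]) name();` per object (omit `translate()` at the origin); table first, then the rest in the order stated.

table();
translate([507, 196, 738]) open_box();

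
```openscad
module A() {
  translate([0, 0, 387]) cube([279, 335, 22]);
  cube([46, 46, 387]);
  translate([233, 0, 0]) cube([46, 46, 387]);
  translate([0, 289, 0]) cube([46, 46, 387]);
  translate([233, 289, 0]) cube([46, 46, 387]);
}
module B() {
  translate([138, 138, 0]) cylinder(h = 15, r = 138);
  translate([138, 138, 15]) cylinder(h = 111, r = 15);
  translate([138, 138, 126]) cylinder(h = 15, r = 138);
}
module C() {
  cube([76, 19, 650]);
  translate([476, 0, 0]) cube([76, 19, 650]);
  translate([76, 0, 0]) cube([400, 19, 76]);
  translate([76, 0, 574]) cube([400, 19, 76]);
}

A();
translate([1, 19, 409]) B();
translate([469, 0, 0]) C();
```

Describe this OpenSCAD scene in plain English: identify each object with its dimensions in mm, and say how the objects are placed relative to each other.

A is a simple wooden stool: a rectangular seat 279 mm (x) by 335 mm (y), 22 mm thick, top face at z = 409 mm, on four square legs, each 46×46 mm in cross-section. The legs rest on z = 0, each flush with a corner of the seat.

B is a spool: two coaxial disc flanges of radius 138 mm and thickness 15 mm, joined by a core cylinder of radius 15 mm and height 111 mm. The lower flange rests on z = 0 and the three cylinders share a vertical axis.

C is a picture frame with a 400×498 mm rectangular opening (x by z) and a uniform 76 mm border on every side. Frame depth is 19 mm along y. It is built from two vertical stiles running the full outside height and two horizontal rails spanning the gap between the stiles.

The spool is on top of the stool. The picture frame is on the floor beside the stool on its +x side.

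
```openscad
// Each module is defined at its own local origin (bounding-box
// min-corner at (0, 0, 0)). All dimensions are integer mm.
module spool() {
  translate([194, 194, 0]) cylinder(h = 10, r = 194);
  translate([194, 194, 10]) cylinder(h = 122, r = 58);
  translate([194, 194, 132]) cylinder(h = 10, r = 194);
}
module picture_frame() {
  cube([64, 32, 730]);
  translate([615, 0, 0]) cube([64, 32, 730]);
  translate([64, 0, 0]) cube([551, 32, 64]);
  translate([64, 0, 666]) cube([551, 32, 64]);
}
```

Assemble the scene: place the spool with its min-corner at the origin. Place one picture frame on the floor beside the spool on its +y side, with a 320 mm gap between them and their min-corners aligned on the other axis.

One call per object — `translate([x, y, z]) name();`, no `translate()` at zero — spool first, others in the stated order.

spool();
translate([0, 708, 0]) picture_frame();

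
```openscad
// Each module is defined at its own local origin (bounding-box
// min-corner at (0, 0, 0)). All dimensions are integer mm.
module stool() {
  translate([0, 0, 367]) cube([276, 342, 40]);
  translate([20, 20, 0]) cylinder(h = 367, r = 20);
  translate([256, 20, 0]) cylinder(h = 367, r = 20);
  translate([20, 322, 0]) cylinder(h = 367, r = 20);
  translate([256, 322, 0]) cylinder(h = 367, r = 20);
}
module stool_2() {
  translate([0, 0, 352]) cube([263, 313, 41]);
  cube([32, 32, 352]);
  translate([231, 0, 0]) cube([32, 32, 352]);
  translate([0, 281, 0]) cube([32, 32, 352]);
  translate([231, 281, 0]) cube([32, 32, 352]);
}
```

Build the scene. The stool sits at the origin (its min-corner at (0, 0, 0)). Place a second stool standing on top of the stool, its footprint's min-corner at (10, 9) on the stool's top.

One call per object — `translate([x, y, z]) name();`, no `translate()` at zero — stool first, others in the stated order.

stool();
translate([10, 9, 407]) stool_2();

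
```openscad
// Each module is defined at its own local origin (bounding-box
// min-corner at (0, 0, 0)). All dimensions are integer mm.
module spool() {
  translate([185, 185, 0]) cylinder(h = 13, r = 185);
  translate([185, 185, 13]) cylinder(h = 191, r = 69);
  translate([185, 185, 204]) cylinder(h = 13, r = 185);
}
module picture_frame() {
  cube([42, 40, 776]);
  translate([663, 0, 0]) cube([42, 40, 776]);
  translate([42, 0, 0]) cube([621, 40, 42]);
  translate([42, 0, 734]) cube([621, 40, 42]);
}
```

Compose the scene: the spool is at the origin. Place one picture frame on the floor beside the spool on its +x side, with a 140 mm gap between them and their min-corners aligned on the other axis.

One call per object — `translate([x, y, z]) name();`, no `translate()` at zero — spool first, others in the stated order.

spool();
translate([510, 0, 0]) picture_frame();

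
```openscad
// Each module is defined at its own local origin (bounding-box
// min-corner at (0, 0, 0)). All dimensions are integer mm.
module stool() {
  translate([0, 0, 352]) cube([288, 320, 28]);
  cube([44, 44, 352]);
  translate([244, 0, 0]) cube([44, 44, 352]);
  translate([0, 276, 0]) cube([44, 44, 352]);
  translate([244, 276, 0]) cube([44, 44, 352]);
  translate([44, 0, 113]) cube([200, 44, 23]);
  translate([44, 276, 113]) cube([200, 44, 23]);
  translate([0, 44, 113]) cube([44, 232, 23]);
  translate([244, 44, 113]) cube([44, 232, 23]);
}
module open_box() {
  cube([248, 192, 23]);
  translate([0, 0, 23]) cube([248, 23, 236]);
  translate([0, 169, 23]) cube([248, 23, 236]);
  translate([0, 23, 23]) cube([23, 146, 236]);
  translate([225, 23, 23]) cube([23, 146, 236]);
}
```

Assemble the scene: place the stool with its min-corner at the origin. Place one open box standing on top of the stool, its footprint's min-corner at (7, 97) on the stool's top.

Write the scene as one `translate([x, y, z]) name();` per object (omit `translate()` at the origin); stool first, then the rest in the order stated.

stool();
translate([7, 97, 380]) open_box();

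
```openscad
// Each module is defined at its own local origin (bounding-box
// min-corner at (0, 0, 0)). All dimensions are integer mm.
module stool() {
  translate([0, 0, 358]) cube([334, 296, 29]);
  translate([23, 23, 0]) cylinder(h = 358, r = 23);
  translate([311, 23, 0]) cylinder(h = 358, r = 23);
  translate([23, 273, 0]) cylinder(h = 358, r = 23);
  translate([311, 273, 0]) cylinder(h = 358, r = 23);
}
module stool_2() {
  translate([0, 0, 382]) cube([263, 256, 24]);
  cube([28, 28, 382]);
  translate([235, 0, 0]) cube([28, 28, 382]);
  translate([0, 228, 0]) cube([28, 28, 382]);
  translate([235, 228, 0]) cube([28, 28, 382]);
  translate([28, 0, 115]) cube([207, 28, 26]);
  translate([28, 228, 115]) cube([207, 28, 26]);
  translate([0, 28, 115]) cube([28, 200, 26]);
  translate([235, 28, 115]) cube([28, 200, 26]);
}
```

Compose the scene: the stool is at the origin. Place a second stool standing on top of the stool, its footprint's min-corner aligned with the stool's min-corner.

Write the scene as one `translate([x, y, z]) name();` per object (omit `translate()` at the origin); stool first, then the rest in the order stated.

stool();
translate([0, 0, 387]) stool_2();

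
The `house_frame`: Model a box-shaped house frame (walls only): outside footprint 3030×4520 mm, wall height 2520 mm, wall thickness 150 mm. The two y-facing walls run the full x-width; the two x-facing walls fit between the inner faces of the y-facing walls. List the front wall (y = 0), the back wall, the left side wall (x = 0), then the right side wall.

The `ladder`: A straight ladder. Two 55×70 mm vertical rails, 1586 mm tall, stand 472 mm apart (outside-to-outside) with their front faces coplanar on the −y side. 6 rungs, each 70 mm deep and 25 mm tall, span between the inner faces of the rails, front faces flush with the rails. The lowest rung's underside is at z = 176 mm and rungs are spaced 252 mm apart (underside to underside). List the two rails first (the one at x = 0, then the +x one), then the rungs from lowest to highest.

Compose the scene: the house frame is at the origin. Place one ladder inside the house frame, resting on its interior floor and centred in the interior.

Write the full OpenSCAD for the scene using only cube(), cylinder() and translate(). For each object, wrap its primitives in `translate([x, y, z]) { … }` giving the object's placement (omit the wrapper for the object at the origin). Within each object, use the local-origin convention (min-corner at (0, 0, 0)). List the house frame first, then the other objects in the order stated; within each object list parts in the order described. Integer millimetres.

cube([3030, 150, 2520]);
translate([0, 4370, 0]) cube([3030, 150, 2520]);
translate([0, 150, 0]) cube([150, 4220, 2520]);
translate([2880, 150, 0]) cube([150, 4220, 2520]);
translate([1279, 2225, 0]) {
  cube([55, 70, 1586]);
  translate([417, 0, 0]) cube([55, 70, 1586]);
  translate([55, 0, 176]) cube([362, 70, 25]);
  translate([55, 0, 428]) cube([362, 70, 25]);
  translate([55, 0, 680]) cube([362, 70, 25]);
  translate([55, 0, 932]) cube([362, 70, 25]);
  translate([55, 0, 1184]) cube([362, 70, 25]);
  translate([55, 0, 1436]) cube([362, 70, 25]);
}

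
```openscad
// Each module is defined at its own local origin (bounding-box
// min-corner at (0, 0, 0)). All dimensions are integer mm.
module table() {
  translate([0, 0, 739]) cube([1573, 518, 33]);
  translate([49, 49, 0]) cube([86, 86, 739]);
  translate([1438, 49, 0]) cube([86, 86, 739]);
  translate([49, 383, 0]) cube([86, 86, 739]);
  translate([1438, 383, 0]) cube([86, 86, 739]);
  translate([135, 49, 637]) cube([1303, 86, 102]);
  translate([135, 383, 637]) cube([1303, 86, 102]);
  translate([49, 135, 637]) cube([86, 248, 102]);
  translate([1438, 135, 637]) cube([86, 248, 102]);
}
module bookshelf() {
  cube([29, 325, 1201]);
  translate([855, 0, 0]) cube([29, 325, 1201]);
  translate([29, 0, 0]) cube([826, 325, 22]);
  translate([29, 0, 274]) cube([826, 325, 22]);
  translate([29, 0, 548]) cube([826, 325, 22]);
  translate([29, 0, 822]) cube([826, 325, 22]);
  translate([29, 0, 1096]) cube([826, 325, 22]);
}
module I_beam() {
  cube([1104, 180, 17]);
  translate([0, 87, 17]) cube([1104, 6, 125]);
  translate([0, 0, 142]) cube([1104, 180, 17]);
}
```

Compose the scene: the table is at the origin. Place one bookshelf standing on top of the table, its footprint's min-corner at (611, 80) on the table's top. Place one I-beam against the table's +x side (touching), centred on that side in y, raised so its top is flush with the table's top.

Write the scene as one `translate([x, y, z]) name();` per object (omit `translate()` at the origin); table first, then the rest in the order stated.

table();
translate([611, 80, 772]) bookshelf();
translate([1573, 169, 613]) I_beam();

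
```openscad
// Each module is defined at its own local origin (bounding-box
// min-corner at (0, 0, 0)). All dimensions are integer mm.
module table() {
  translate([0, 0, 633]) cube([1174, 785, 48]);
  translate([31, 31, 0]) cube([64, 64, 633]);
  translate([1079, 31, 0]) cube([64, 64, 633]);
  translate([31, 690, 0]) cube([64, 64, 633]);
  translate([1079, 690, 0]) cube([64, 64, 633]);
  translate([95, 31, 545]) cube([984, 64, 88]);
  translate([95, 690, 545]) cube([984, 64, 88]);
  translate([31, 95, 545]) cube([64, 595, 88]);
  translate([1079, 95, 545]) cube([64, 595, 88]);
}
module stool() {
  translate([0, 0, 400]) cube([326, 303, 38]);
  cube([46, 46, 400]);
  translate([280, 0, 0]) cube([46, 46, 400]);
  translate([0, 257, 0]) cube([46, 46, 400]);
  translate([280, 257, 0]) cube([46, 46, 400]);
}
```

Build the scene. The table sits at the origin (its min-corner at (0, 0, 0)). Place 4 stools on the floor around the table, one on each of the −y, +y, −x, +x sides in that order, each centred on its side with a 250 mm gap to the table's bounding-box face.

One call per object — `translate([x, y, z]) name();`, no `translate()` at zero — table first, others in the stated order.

table();
translate([424, -553, 0]) stool();
translate([424, 1035, 0]) stool();
translate([-576, 241, 0]) stool();
translate([1424, 241, 0]) stool();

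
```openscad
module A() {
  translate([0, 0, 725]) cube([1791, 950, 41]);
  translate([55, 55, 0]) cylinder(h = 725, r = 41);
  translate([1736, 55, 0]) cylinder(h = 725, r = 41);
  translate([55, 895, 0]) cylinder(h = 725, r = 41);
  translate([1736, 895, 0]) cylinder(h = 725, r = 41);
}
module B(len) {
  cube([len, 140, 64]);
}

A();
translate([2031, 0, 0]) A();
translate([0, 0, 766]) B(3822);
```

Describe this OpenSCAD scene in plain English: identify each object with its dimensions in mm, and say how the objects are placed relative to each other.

A is a table with a 1791×950 mm rectangular top, 41 mm thick, top surface at z = 766 mm, supported by four round legs of 82 mm diameter, each leg's bounding box inset 14 mm from the nearest pair of top edges, running from the floor.

B is a rectangular beam 3822 mm long (x), 140 mm deep (y), 64 mm thick (z).

The beam spans the tops of two tables placed 240 mm apart, resting at z = 766 mm.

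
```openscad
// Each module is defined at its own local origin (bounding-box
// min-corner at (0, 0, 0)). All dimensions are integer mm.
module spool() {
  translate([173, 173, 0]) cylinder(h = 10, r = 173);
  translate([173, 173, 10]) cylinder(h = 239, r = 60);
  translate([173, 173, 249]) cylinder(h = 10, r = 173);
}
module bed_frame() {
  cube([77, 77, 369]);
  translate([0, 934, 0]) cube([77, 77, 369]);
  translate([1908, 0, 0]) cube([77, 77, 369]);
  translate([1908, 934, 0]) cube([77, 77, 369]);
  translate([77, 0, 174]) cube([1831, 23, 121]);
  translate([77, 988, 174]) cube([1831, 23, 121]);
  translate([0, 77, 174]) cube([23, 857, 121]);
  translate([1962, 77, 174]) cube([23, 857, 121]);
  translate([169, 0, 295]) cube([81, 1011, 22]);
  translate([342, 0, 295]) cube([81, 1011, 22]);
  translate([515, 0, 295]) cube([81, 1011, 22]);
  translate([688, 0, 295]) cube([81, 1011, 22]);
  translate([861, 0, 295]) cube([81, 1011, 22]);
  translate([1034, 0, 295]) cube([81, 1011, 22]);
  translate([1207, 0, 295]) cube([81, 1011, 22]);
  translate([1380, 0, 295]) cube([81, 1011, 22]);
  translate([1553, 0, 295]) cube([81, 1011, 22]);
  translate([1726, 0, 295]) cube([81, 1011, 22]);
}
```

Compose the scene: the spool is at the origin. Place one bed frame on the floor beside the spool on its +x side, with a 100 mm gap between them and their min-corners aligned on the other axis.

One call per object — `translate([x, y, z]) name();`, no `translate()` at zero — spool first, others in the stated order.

spool();
translate([446, 0, 0]) bed_frame();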